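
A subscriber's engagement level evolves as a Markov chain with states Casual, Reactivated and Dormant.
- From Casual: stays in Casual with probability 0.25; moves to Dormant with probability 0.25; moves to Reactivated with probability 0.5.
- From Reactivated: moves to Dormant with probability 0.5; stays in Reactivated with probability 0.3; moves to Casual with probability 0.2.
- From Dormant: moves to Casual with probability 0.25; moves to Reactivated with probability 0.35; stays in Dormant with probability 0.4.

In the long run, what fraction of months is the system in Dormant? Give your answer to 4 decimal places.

0.4019

Let the stationary distribution be π with π = πP and π_1 + π_2 + π_3 = 1.
π_1 = 0.25·π_1 + 0.2·π_2 + 0.25·π_3
π_2 = 0.5·π_1 + 0.3·π_2 + 0.35·π_3
Solving with the normalization constraint gives π = (0.2317, 0.3664, 0.4019).
So the stationary probability of Dormant is 0.4019.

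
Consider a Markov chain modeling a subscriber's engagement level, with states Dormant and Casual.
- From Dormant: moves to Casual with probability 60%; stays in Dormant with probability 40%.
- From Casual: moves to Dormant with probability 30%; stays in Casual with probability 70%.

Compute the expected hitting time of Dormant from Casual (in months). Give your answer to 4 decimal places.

Let t(s) be the expected number of months to first reach Dormant from state s, with t(Dormant) = 0. Conditioning on the first month:
t(Casual) = 1 + 0.7·t(Casual)
Solving: t(Casual) = 3.3333.
Expected months from Casual to Dormant: 3.3333.

3.3333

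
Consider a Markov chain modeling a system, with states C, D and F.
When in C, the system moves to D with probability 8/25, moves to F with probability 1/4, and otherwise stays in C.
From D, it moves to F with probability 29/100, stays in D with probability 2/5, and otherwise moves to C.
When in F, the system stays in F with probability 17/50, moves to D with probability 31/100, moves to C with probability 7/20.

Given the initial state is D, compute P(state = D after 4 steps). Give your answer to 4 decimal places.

0.3447

Propagate the distribution vector 4 steps from D.
After 0 steps: (0.0000, 1.0000, 0.0000)
After 1 step: (0.3100, 0.4000, 0.2900)
After 2 steps: (0.3588, 0.3491, 0.2921)
After 3 steps: (0.3647, 0.3450, 0.2903)
After 4 steps: (0.3654, 0.3447, 0.2899)
P(in D after 4 steps) = 0.3447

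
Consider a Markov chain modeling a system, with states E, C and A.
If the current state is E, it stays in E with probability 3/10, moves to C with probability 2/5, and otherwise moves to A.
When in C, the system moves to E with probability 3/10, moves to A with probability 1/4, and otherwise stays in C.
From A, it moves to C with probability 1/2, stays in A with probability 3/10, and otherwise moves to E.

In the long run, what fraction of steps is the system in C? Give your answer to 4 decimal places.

Let the stationary distribution be π with π = πP and π_1 + π_2 + π_3 = 1.
π_1 = 0.3·π_1 + 0.3·π_2 + 0.2·π_3
π_2 = 0.4·π_1 + 0.45·π_2 + 0.5·π_3
Solving with the normalization constraint gives π = (0.2723, 0.4503, 0.2775).
So the stationary probability of C is 0.4503.

0.4503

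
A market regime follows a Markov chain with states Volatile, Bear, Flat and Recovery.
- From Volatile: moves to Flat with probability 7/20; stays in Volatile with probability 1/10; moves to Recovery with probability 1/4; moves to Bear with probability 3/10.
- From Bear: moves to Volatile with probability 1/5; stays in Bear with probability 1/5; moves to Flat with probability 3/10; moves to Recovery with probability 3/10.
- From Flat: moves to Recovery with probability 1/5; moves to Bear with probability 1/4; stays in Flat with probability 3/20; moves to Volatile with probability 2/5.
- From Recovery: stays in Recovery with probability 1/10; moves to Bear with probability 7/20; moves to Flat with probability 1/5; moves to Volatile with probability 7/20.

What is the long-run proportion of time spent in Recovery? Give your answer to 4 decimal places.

Let the stationary distribution be π with π = πP and π_1 + π_2 + π_3 + π_4 = 1.
π_1 = 0.1·π_1 + 0.2·π_2 + 0.4·π_3 + 0.35·π_4
π_2 = 0.3·π_1 + 0.2·π_2 + 0.25·π_3 + 0.35·π_4
π_3 = 0.35·π_1 + 0.3·π_2 + 0.15·π_3 + 0.2·π_4
Solving with the normalization constraint gives π = (0.2576, 0.2711, 0.2531, 0.2182).
So the stationary probability of Recovery is 0.2182.

0.2182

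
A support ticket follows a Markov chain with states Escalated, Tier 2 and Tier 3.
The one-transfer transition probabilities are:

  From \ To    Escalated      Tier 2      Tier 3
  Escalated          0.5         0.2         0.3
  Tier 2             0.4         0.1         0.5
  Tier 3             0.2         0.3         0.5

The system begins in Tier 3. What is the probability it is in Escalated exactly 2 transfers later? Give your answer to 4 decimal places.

0.3200

Sum over the intermediate state after 1 transfer:
P = P(Tier 3→Escalated)·P(Escalated→Escalated) + P(Tier 3→Tier 2)·P(Tier 2→Escalated) + P(Tier 3→Tier 3)·P(Tier 3→Escalated)
  = 0.2×0.5 + 0.3×0.4 + 0.5×0.2
  = 0.1000 + 0.1200 + 0.1000 = 0.3200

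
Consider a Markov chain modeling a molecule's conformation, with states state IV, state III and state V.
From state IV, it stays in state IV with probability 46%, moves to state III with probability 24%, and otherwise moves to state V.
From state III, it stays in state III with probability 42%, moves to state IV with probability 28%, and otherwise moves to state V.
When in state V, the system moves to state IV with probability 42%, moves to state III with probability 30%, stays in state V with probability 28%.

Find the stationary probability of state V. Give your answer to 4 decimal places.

0.2941

Let the stationary distribution be π with π = πP and π_1 + π_2 + π_3 = 1.
π_1 = 0.46·π_1 + 0.28·π_2 + 0.42·π_3
π_2 = 0.24·π_1 + 0.42·π_2 + 0.3·π_3
Solving with the normalization constraint gives π = (0.3917, 0.3142, 0.2941).
So the stationary probability of state V is 0.2941.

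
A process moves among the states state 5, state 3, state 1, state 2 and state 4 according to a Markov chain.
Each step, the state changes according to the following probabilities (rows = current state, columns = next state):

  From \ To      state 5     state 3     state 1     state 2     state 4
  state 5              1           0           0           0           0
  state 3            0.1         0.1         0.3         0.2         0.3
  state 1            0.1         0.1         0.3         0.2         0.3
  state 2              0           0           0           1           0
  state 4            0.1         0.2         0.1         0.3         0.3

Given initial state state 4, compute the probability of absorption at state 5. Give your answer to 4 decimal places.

0.2727

Let h(s) be the probability of absorption at state 5 starting from transient state s. Then h(state 5) = 1 and h(state 2) = 0. By first-step analysis:
h(state 3) = 0.1·1 + 0.1·h(state 3) + 0.3·h(state 1) + 0.2·0 + 0.3·h(state 4)
h(state 1) = 0.1·1 + 0.1·h(state 3) + 0.3·h(state 1) + 0.2·0 + 0.3·h(state 4)
h(state 4) = 0.1·1 + 0.2·h(state 3) + 0.1·h(state 1) + 0.3·0 + 0.3·h(state 4)
Solving: h(state 3) = 0.3030, h(state 1) = 0.3030, h(state 4) = 0.2727.
Starting from state 4, the probability is 0.2727.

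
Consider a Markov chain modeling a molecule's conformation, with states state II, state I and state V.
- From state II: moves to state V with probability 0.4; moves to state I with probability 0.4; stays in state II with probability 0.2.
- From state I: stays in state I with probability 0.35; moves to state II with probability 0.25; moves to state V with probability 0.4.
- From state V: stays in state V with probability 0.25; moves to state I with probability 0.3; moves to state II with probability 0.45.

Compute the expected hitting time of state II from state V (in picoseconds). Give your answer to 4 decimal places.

2.5850

Let t(s) be the expected number of picoseconds to first reach state II from state s, with t(state II) = 0. Conditioning on the first picosecond:
t(state I) = 1 + 0.35·t(state I) + 0.4·t(state V)
t(state V) = 1 + 0.3·t(state I) + 0.25·t(state V)
Solving: t(state I) = 3.1293, t(state V) = 2.5850.
Expected picoseconds from state V to state II: 2.5850.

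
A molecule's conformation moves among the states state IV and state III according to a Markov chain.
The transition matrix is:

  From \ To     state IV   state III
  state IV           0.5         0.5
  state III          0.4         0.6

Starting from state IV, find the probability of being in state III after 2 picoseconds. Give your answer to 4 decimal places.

Sum over the intermediate state after 1 picosecond:
P = P(state IV→state IV)·P(state IV→state III) + P(state IV→state III)·P(state III→state III)
  = 0.5×0.5 + 0.5×0.6
  = 0.2500 + 0.3000 = 0.5500

0.5500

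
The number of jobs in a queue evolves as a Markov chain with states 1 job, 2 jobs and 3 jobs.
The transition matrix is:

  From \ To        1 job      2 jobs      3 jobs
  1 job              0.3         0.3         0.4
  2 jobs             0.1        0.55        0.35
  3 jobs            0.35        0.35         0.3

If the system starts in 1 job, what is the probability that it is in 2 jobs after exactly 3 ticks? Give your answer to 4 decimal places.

0.4160

Propagate the distribution vector 3 ticks from 1 job.
After 0 ticks: (1.0000, 0.0000, 0.0000)
After 1 tick: (0.3000, 0.3000, 0.4000)
After 2 ticks: (0.2600, 0.3950, 0.3450)
After 3 ticks: (0.2383, 0.4160, 0.3458)
P(in 2 jobs after 3 ticks) = 0.4160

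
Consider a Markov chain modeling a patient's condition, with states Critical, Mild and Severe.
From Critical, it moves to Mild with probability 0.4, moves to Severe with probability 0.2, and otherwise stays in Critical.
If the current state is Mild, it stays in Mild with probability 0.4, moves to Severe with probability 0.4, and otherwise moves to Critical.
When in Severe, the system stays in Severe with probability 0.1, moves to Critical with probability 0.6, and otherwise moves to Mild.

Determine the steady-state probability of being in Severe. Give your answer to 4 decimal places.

Let the stationary distribution be π with π = πP and π_1 + π_2 + π_3 = 1.
π_1 = 0.4·π_1 + 0.2·π_2 + 0.6·π_3
π_2 = 0.4·π_1 + 0.4·π_2 + 0.3·π_3
Solving with the normalization constraint gives π = (0.3750, 0.3750, 0.2500).
So the stationary probability of Severe is 0.2500.

0.2500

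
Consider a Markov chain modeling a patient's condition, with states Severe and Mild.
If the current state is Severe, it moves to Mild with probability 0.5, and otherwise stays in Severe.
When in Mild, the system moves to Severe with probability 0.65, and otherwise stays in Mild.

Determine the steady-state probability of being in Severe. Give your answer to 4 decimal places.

Let the stationary distribution be π with π = πP and π_1 + π_2 = 1.
π_1 = 0.5·π_1 + 0.65·π_2
Solving with the normalization constraint gives π = (0.5652, 0.4348).
So the stationary probability of Severe is 0.5652.

0.5652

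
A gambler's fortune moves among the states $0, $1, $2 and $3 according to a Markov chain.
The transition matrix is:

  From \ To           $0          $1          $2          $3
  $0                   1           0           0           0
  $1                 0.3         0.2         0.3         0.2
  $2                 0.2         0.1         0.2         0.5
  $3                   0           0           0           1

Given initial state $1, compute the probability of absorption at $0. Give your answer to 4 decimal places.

Let h(s) be the probability of absorption at $0 starting from transient state s. Then h($0) = 1 and h($3) = 0. By first-step analysis:
h($1) = 0.3·1 + 0.2·h($1) + 0.3·h($2) + 0.2·0
h($2) = 0.2·1 + 0.1·h($1) + 0.2·h($2) + 0.5·0
Solving: h($1) = 0.4918, h($2) = 0.3115.
Starting from $1, the probability is 0.4918.

0.4918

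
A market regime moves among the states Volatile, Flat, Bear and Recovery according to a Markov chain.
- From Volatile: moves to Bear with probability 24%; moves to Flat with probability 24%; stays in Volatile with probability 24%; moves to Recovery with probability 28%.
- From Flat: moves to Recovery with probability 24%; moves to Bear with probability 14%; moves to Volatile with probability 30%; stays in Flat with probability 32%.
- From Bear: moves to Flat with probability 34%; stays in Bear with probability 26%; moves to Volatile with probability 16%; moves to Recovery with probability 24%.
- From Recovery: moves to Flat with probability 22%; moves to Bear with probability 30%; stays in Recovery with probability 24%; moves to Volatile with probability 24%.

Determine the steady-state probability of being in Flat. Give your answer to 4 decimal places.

Let the stationary distribution be π with π = πP and π_1 + π_2 + π_3 + π_4 = 1.
π_1 = 0.24·π_1 + 0.3·π_2 + 0.16·π_3 + 0.24·π_4
π_2 = 0.24·π_1 + 0.32·π_2 + 0.34·π_3 + 0.22·π_4
π_3 = 0.24·π_1 + 0.14·π_2 + 0.26·π_3 + 0.3·π_4
Solving with the normalization constraint gives π = (0.2383, 0.2806, 0.2315, 0.2495).
So the stationary probability of Flat is 0.2806.

0.2806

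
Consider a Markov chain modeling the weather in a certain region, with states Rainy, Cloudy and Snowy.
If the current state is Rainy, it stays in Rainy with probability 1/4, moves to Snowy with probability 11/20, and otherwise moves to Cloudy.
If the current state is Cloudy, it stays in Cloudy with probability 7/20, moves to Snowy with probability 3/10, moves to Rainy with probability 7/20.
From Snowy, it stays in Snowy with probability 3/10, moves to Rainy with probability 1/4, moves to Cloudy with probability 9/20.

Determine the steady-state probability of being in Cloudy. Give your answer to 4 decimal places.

0.3444

Let the stationary distribution be π with π = πP and π_1 + π_2 + π_3 = 1.
π_1 = 0.25·π_1 + 0.35·π_2 + 0.25·π_3
π_2 = 0.2·π_1 + 0.35·π_2 + 0.45·π_3
Solving with the normalization constraint gives π = (0.2844, 0.3444, 0.3711).
So the stationary probability of Cloudy is 0.3444.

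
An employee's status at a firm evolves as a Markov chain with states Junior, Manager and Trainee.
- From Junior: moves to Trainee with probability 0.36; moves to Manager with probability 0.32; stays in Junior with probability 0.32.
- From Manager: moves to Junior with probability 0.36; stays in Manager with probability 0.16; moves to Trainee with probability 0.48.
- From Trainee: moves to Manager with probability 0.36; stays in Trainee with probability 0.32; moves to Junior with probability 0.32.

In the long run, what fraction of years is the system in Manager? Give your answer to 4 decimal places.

Let the stationary distribution be π with π = πP and π_1 + π_2 + π_3 = 1.
π_1 = 0.32·π_1 + 0.36·π_2 + 0.32·π_3
π_2 = 0.32·π_1 + 0.16·π_2 + 0.36·π_3
Solving with the normalization constraint gives π = (0.3316, 0.2889, 0.3795).
So the stationary probability of Manager is 0.2889.

0.2889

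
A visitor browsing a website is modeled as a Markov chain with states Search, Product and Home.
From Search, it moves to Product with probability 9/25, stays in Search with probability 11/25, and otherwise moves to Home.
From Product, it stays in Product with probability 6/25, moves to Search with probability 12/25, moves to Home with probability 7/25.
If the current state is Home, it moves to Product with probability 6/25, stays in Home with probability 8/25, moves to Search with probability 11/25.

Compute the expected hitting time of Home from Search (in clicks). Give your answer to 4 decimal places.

Let t(s) be the expected number of clicks to first reach Home from state s, with t(Home) = 0. Conditioning on the first click:
t(Search) = 1 + 0.44·t(Search) + 0.36·t(Product)
t(Product) = 1 + 0.48·t(Search) + 0.24·t(Product)
Solving: t(Search) = 4.4304, t(Product) = 4.1139.
Expected clicks from Search to Home: 4.4304.

4.4304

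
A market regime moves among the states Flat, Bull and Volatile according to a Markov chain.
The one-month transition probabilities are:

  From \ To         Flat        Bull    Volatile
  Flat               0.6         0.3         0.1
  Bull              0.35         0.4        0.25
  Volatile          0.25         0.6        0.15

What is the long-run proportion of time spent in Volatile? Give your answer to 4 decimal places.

0.1667

Let the stationary distribution be π with π = πP and π_1 + π_2 + π_3 = 1.
π_1 = 0.6·π_1 + 0.35·π_2 + 0.25·π_3
π_2 = 0.3·π_1 + 0.4·π_2 + 0.6·π_3
Solving with the normalization constraint gives π = (0.4444, 0.3889, 0.1667).
So the stationary probability of Volatile is 0.1667.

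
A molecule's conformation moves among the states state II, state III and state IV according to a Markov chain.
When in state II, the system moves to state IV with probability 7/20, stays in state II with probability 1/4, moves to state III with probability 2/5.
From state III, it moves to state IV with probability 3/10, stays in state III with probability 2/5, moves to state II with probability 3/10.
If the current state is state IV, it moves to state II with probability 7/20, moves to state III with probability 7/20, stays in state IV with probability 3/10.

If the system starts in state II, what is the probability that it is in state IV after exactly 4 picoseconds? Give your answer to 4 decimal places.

Propagate the distribution vector 4 picoseconds from state II.
After 0 picoseconds: (1.0000, 0.0000, 0.0000)
After 1 picosecond: (0.2500, 0.4000, 0.3500)
After 2 picoseconds: (0.3050, 0.3825, 0.3125)
After 3 picoseconds: (0.3004, 0.3844, 0.3153)
After 4 picoseconds: (0.3007, 0.3842, 0.3150)
P(in state IV after 4 picoseconds) = 0.3150

0.3150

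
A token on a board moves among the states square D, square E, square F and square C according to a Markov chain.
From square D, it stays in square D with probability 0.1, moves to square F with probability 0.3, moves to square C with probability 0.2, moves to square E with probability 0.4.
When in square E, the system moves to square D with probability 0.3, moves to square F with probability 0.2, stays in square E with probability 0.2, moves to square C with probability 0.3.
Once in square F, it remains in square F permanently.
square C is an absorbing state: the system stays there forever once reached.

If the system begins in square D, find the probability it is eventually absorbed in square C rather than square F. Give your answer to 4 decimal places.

Let h(s) be the probability of absorption at square C starting from transient state s. Then h(square C) = 1 and h(square F) = 0. By first-step analysis:
h(square D) = 0.1·h(square D) + 0.4·h(square E) + 0.3·0 + 0.2·1
h(square E) = 0.3·h(square D) + 0.2·h(square E) + 0.2·0 + 0.3·1
Solving: h(square D) = 0.4667, h(square E) = 0.5500.
Starting from square D, the probability is 0.4667.

0.4667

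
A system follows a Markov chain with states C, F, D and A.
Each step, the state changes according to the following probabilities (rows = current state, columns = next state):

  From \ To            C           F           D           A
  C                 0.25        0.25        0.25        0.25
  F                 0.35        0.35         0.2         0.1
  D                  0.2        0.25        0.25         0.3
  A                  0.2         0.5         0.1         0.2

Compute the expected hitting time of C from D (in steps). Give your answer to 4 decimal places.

3.9923

Let t(s) be the expected number of steps to first reach C from state s, with t(C) = 0. Conditioning on the first step:
t(F) = 1 + 0.35·t(F) + 0.2·t(D) + 0.1·t(A)
t(D) = 1 + 0.25·t(F) + 0.25·t(D) + 0.3·t(A)
t(A) = 1 + 0.5·t(F) + 0.1·t(D) + 0.2·t(A)
Solving: t(F) = 3.3589, t(D) = 3.9923, t(A) = 3.8484.
Expected steps from D to C: 3.9923.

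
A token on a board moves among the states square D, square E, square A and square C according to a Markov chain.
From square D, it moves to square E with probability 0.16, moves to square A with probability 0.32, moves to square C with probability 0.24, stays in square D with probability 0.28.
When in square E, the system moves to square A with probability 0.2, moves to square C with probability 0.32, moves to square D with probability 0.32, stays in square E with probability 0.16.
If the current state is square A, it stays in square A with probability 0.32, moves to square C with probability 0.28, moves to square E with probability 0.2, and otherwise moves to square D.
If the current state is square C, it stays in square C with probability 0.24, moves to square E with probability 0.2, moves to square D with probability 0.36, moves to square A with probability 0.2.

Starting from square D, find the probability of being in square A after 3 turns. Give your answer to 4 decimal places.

Propagate the distribution vector 3 turns from square D.
After 0 turns: (1.0000, 0.0000, 0.0000, 0.0000)
After 1 turn: (0.2800, 0.1600, 0.3200, 0.2400)
After 2 turns: (0.2800, 0.1824, 0.2720, 0.2656)
After 3 turns: (0.2868, 0.1815, 0.2662, 0.2655)
P(in square A after 3 turns) = 0.2662

0.2662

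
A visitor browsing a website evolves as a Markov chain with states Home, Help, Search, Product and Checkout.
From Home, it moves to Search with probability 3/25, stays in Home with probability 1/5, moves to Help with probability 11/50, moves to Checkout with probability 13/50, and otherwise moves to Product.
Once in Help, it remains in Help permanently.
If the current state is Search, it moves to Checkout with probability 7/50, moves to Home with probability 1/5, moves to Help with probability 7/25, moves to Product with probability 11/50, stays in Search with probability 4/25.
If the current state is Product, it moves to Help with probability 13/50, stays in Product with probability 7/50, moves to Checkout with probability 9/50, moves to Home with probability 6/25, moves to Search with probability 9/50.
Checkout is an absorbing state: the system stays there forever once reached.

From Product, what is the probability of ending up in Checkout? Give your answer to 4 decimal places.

Let h(s) be the probability of absorption at Checkout starting from transient state s. Then h(Checkout) = 1 and h(Help) = 0. By first-step analysis:
h(Home) = 0.2·h(Home) + 0.22·0 + 0.12·h(Search) + 0.2·h(Product) + 0.26·1
h(Search) = 0.2·h(Home) + 0.28·0 + 0.16·h(Search) + 0.22·h(Product) + 0.14·1
h(Product) = 0.24·h(Home) + 0.26·0 + 0.18·h(Search) + 0.14·h(Product) + 0.18·1
Solving: h(Home) = 0.4918, h(Search) = 0.3962, h(Product) = 0.4295.
Starting from Product, the probability is 0.4295.

0.4295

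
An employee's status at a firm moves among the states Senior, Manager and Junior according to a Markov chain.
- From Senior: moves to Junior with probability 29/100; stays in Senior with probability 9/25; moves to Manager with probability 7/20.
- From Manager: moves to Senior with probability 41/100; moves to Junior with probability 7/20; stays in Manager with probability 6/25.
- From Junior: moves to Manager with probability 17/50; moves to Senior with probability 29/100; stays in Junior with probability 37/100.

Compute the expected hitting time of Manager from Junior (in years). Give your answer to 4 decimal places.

Let t(s) be the expected number of years to first reach Manager from state s, with t(Manager) = 0. Conditioning on the first year:
t(Senior) = 1 + 0.36·t(Senior) + 0.29·t(Junior)
t(Junior) = 1 + 0.29·t(Senior) + 0.37·t(Junior)
Solving: t(Senior) = 2.8831, t(Junior) = 2.9144.
Expected years from Junior to Manager: 2.9144.

2.9144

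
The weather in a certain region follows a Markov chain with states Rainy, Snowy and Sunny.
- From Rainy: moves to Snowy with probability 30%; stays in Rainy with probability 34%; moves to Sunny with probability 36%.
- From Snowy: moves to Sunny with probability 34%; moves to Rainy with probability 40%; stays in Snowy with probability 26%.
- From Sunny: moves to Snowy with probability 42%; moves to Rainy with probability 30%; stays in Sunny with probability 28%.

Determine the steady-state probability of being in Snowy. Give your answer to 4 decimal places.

Let the stationary distribution be π with π = πP and π_1 + π_2 + π_3 = 1.
π_1 = 0.34·π_1 + 0.4·π_2 + 0.3·π_3
π_2 = 0.3·π_1 + 0.26·π_2 + 0.42·π_3
Solving with the normalization constraint gives π = (0.3465, 0.3262, 0.3273).
So the stationary probability of Snowy is 0.3262.

0.3262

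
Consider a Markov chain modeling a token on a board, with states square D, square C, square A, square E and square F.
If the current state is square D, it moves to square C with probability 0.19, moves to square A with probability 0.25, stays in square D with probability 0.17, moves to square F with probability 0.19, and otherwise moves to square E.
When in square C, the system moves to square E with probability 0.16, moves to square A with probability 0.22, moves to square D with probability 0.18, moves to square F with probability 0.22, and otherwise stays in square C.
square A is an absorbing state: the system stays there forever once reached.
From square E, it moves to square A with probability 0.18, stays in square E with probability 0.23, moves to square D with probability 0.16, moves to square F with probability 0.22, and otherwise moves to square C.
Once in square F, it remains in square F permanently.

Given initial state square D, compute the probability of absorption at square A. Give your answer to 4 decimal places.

0.5326

Let h(s) be the probability of absorption at square A starting from transient state s. Then h(square A) = 1 and h(square F) = 0. By first-step analysis:
h(square D) = 0.17·h(square D) + 0.19·h(square C) + 0.25·1 + 0.2·h(square E) + 0.19·0
h(square C) = 0.18·h(square D) + 0.22·h(square C) + 0.22·1 + 0.16·h(square E) + 0.22·0
h(square E) = 0.16·h(square D) + 0.21·h(square C) + 0.18·1 + 0.23·h(square E) + 0.22·0
Solving: h(square D) = 0.5326, h(square C) = 0.5038, h(square E) = 0.4818.
Starting from square D, the probability is 0.5326.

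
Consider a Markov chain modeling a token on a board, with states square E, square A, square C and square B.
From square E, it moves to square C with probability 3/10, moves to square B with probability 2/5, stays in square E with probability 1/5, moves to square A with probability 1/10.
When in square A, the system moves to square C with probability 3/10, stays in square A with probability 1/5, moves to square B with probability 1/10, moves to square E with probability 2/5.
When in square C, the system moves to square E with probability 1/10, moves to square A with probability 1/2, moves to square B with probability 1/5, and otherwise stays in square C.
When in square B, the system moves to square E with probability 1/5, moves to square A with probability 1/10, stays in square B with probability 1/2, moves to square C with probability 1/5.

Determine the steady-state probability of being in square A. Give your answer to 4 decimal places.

Let the stationary distribution be π with π = πP and π_1 + π_2 + π_3 + π_4 = 1.
π_1 = 0.2·π_1 + 0.4·π_2 + 0.1·π_3 + 0.2·π_4
π_2 = 0.1·π_1 + 0.2·π_2 + 0.5·π_3 + 0.1·π_4
π_3 = 0.3·π_1 + 0.3·π_2 + 0.2·π_3 + 0.2·π_4
Solving with the normalization constraint gives π = (0.2195, 0.2195, 0.2439, 0.3171).
So the stationary probability of square A is 0.2195.

0.2195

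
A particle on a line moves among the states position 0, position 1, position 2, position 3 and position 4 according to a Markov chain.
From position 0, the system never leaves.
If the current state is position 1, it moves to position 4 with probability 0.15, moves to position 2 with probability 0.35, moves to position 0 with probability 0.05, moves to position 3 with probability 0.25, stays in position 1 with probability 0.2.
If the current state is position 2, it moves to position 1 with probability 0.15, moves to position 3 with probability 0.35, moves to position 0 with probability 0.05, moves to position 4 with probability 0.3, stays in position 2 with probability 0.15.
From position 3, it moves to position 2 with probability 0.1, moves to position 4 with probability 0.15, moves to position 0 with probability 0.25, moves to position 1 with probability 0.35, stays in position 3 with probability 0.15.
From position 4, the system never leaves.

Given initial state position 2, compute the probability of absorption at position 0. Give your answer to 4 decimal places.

Let h(s) be the probability of absorption at position 0 starting from transient state s. Then h(position 0) = 1 and h(position 4) = 0. By first-step analysis:
h(position 1) = 0.05·1 + 0.2·h(position 1) + 0.35·h(position 2) + 0.25·h(position 3) + 0.15·0
h(position 2) = 0.05·1 + 0.15·h(position 1) + 0.15·h(position 2) + 0.35·h(position 3) + 0.3·0
h(position 3) = 0.25·1 + 0.35·h(position 1) + 0.1·h(position 2) + 0.15·h(position 3) + 0.15·0
Solving: h(position 1) = 0.3493, h(position 2) = 0.3161, h(position 3) = 0.4751.
Starting from position 2, the probability is 0.3161.

0.3161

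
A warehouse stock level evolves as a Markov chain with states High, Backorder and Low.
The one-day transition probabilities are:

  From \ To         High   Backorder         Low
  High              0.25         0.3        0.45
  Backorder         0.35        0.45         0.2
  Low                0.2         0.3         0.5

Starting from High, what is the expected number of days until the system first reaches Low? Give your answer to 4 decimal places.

2.7642

Let t(s) be the expected number of days to first reach Low from state s, with t(Low) = 0. Conditioning on the first day:
t(High) = 1 + 0.25·t(High) + 0.3·t(Backorder)
t(Backorder) = 1 + 0.35·t(High) + 0.45·t(Backorder)
Solving: t(High) = 2.7642, t(Backorder) = 3.5772.
Expected days from High to Low: 2.7642.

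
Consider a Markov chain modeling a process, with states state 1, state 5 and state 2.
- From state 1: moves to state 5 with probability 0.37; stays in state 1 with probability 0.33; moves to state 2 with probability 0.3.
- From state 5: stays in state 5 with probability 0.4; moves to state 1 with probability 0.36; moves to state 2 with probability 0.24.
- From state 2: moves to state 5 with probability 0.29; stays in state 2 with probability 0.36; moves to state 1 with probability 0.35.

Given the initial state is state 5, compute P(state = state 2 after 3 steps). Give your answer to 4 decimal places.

Propagate the distribution vector 3 steps from state 5.
After 0 steps: (0.0000, 1.0000, 0.0000)
After 1 step: (0.3600, 0.4000, 0.2400)
After 2 steps: (0.3468, 0.3628, 0.2904)
After 3 steps: (0.3467, 0.3577, 0.2957)
P(in state 2 after 3 steps) = 0.2957

0.2957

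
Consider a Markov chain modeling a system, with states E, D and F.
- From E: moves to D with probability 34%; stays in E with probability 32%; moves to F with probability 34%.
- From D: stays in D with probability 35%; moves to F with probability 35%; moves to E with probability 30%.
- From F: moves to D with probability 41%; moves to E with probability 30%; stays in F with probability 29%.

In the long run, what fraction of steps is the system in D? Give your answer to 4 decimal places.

0.3666

Let the stationary distribution be π with π = πP and π_1 + π_2 + π_3 = 1.
π_1 = 0.32·π_1 + 0.3·π_2 + 0.3·π_3
π_2 = 0.34·π_1 + 0.35·π_2 + 0.41·π_3
Solving with the normalization constraint gives π = (0.3061, 0.3666, 0.3273).
So the stationary probability of D is 0.3666.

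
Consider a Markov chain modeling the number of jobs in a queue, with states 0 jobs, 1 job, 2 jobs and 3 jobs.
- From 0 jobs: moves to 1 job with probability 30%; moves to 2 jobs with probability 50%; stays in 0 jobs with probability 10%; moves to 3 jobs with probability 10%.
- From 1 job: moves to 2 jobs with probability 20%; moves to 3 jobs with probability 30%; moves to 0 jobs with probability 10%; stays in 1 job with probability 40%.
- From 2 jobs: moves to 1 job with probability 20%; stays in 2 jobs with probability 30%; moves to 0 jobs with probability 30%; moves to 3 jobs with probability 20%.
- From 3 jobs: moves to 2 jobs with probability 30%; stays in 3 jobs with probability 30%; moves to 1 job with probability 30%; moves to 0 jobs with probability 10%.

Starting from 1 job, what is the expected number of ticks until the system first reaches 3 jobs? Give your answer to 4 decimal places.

Let t(s) be the expected number of ticks to first reach 3 jobs from state s, with t(3 jobs) = 0. Conditioning on the first tick:
t(0 jobs) = 1 + 0.1·t(0 jobs) + 0.3·t(1 job) + 0.5·t(2 jobs)
t(1 job) = 1 + 0.1·t(0 jobs) + 0.4·t(1 job) + 0.2·t(2 jobs)
t(2 jobs) = 1 + 0.3·t(0 jobs) + 0.2·t(1 job) + 0.3·t(2 jobs)
Solving: t(0 jobs) = 5.1724, t(1 job) = 4.1379, t(2 jobs) = 4.8276.
Expected ticks from 1 job to 3 jobs: 4.1379.

4.1379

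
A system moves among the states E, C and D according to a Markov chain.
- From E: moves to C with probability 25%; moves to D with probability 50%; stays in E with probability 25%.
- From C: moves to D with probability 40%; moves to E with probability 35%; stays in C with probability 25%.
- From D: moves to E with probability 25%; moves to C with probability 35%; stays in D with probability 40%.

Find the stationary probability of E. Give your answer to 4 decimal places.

Let the stationary distribution be π with π = πP and π_1 + π_2 + π_3 = 1.
π_1 = 0.25·π_1 + 0.35·π_2 + 0.25·π_3
π_2 = 0.25·π_1 + 0.25·π_2 + 0.35·π_3
Solving with the normalization constraint gives π = (0.2793, 0.2928, 0.4279).
So the stationary probability of E is 0.2793.

0.2793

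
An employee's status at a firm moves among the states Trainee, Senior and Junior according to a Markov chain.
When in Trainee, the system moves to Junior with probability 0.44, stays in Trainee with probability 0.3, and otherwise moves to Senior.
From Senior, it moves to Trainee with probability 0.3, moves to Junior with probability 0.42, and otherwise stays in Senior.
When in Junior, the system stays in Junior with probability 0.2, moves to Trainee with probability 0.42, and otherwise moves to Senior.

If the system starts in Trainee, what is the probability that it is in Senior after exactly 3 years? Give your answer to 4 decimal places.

0.3059

Propagate the distribution vector 3 years from Trainee.
After 0 years: (1.0000, 0.0000, 0.0000)
After 1 year: (0.3000, 0.2600, 0.4400)
After 2 years: (0.3528, 0.3180, 0.3292)
After 3 years: (0.3395, 0.3059, 0.3546)
P(in Senior after 3 years) = 0.3059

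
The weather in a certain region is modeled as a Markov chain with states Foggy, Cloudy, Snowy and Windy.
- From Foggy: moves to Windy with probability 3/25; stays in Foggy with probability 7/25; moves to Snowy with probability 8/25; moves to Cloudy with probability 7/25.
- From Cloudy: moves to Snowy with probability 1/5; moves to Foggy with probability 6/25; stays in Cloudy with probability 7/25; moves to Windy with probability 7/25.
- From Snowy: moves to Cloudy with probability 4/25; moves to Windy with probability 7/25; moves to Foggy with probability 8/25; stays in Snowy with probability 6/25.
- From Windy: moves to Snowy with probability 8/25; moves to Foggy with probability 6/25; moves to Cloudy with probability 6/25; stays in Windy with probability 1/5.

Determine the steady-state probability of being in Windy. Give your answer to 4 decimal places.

Let the stationary distribution be π with π = πP and π_1 + π_2 + π_3 + π_4 = 1.
π_1 = 0.28·π_1 + 0.24·π_2 + 0.32·π_3 + 0.24·π_4
π_2 = 0.28·π_1 + 0.28·π_2 + 0.16·π_3 + 0.24·π_4
π_3 = 0.32·π_1 + 0.2·π_2 + 0.24·π_3 + 0.32·π_4
Solving with the normalization constraint gives π = (0.2725, 0.2389, 0.2698, 0.2189).
So the stationary probability of Windy is 0.2189.

0.2189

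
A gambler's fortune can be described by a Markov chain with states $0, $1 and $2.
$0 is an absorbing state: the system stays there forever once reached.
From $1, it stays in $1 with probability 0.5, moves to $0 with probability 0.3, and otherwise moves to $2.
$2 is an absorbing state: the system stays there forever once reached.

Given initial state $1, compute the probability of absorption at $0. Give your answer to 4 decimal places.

0.6000

Let h(s) be the probability of absorption at $0 starting from transient state s. Then h($0) = 1 and h($2) = 0. By first-step analysis:
h($1) = 0.3·1 + 0.5·h($1) + 0.2·0
Solving: h($1) = 0.6000.
Starting from $1, the probability is 0.6000.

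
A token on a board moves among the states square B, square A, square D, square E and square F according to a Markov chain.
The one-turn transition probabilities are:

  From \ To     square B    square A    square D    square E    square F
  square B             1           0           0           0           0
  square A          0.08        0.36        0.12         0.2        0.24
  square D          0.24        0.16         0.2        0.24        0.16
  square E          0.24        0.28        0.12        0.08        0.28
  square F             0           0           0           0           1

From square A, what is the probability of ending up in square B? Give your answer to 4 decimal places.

Let h(s) be the probability of absorption at square B starting from transient state s. Then h(square B) = 1 and h(square F) = 0. By first-step analysis:
h(square A) = 0.08·1 + 0.36·h(square A) + 0.12·h(square D) + 0.2·h(square E) + 0.24·0
h(square D) = 0.24·1 + 0.16·h(square A) + 0.2·h(square D) + 0.24·h(square E) + 0.16·0
h(square E) = 0.24·1 + 0.28·h(square A) + 0.12·h(square D) + 0.08·h(square E) + 0.28·0
Solving: h(square A) = 0.3547, h(square D) = 0.5012, h(square E) = 0.4342.
Starting from square A, the probability is 0.3547.

0.3547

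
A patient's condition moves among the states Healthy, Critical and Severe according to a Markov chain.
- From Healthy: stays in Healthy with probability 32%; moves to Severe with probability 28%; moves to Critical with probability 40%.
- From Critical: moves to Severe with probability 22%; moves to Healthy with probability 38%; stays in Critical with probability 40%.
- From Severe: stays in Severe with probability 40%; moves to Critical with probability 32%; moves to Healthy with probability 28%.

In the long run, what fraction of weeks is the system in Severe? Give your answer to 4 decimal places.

0.2925

Let the stationary distribution be π with π = πP and π_1 + π_2 + π_3 = 1.
π_1 = 0.32·π_1 + 0.38·π_2 + 0.28·π_3
π_2 = 0.4·π_1 + 0.4·π_2 + 0.32·π_3
Solving with the normalization constraint gives π = (0.3309, 0.3766, 0.2925).
So the stationary probability of Severe is 0.2925.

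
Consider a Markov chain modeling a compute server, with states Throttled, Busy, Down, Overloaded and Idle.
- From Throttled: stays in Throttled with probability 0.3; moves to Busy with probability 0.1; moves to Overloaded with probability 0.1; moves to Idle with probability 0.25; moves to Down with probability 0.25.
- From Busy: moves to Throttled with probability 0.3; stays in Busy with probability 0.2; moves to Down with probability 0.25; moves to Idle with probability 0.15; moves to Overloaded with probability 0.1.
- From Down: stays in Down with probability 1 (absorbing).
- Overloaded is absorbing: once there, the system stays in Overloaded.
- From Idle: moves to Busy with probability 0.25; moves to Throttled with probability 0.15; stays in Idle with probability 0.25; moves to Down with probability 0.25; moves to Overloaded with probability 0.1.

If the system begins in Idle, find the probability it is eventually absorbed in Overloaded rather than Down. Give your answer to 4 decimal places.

0.2857

Let h(s) be the probability of absorption at Overloaded starting from transient state s. Then h(Overloaded) = 1 and h(Down) = 0. By first-step analysis:
h(Throttled) = 0.3·h(Throttled) + 0.1·h(Busy) + 0.25·0 + 0.1·1 + 0.25·h(Idle)
h(Busy) = 0.3·h(Throttled) + 0.2·h(Busy) + 0.25·0 + 0.1·1 + 0.15·h(Idle)
h(Idle) = 0.15·h(Throttled) + 0.25·h(Busy) + 0.25·0 + 0.1·1 + 0.25·h(Idle)
Solving: h(Throttled) = 0.2857, h(Busy) = 0.2857, h(Idle) = 0.2857.
Starting from Idle, the probability is 0.2857.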